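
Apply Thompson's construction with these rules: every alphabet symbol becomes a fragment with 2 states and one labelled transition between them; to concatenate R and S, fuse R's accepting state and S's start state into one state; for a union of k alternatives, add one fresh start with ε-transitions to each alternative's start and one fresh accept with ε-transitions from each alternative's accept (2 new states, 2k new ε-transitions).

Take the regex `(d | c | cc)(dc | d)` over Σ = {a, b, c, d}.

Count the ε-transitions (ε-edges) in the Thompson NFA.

10

By structural recursion:
Each of the 7 symbol leaves contributes 0 ε-transitions.
  cc : 0 ε-transitions
  d | c | cc : 6 ε-transitions
  dc : 0 ε-transitions
  dc | d : 4 ε-transitions
  (d | c | cc)(dc | d) : 10 ε-transitions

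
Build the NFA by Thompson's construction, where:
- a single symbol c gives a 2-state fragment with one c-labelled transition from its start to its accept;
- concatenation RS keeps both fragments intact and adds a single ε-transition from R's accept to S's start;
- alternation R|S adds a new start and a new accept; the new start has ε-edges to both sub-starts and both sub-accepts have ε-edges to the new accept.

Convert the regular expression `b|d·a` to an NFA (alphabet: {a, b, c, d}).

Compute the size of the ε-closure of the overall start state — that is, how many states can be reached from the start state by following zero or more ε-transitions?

3

Compute the ε-closure size of each fragment's start state recursively; a symbol fragment's start has no outgoing ε-edge, so its closure is just itself (size 1).
  d·a : |ε-closure| equals the left operand's closure size = 1 (its accept is not ε-reachable, so the closure stops there)
  b|d·a : |ε-closure| = 1 + 1 + 1 = 3 (the new accept is not ε-reachable since no branch accepts ε)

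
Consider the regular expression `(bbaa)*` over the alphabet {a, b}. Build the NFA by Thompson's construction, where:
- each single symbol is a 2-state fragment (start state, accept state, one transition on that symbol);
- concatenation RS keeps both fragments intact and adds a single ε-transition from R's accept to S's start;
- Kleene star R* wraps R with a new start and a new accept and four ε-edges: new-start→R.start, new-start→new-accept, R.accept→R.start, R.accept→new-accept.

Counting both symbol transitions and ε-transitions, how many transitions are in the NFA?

11

Recursing over subexpressions:
Each of the 4 symbol leaves contributes 1 transition (1 symbol, 0 ε).
  bbaa = 7 transitions (4 symbol, 3 ε)
  (bbaa)* = 11 transitions (4 symbol, 7 ε)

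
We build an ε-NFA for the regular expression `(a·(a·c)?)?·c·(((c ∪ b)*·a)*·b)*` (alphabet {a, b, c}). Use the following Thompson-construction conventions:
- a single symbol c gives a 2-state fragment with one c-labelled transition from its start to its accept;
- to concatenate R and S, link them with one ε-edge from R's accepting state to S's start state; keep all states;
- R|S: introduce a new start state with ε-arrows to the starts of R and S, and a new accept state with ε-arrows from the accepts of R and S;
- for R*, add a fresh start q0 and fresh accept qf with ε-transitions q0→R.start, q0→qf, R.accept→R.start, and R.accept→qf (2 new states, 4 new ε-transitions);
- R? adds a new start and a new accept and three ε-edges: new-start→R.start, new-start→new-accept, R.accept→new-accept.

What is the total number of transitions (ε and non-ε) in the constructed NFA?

36

Recursing over subexpressions:
Each of the 8 symbol leaves contributes 1 transition (1 symbol, 0 ε).
  a·c — 3 transitions (2 symbol, 1 ε)
  (a·c)? — 6 transitions (2 symbol, 4 ε)
  a·(a·c)? — 8 transitions (3 symbol, 5 ε)
  (a·(a·c)?)? — 11 transitions (3 symbol, 8 ε)
  c ∪ b — 6 transitions (2 symbol, 4 ε)
  (c ∪ b)* — 10 transitions (2 symbol, 8 ε)
  (c ∪ b)*·a — 12 transitions (3 symbol, 9 ε)
  ((c ∪ b)*·a)* — 16 transitions (3 symbol, 13 ε)
  ((c ∪ b)*·a)*·b — 18 transitions (4 symbol, 14 ε)
  (((c ∪ b)*·a)*·b)* — 22 transitions (4 symbol, 18 ε)
  (a·(a·c)?)?·c·(((c ∪ b)*·a)*·b)* — 36 transitions (8 symbol, 28 ε)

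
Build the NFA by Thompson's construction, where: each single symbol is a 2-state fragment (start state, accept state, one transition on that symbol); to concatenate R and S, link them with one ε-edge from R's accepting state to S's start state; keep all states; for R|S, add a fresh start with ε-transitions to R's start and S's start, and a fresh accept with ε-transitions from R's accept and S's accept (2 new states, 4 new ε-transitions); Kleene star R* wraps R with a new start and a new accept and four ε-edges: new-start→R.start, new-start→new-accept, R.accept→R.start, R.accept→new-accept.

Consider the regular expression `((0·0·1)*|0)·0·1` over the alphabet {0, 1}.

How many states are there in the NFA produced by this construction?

16

By structural recursion:
Each of the 6 symbol leaves contributes a 2-state fragment.
  0·0·1 : 6 states
  (0·0·1)* : 8 states
  (0·0·1)*|0 : 12 states
  ((0·0·1)*|0)·0·1 : 16 states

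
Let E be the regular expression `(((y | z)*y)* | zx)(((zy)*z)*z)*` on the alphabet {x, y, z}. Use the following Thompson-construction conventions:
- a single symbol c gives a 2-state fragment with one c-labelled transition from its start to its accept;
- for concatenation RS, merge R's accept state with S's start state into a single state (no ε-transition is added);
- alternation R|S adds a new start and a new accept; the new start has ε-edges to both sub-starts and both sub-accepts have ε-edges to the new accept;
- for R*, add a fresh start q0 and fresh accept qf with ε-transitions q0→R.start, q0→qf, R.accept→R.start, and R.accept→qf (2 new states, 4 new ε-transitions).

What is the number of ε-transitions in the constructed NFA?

Bottom-up over the parse tree:
Each of the 9 symbol leaves contributes 0 ε-transitions.
  y | z — 4 ε-transitions
  (y | z)* — 8 ε-transitions
  (y | z)*y — 8 ε-transitions
  ((y | z)*y)* — 12 ε-transitions
  zx — 0 ε-transitions
  ((y | z)*y)* | zx — 16 ε-transitions
  zy — 0 ε-transitions
  (zy)* — 4 ε-transitions
  (zy)*z — 4 ε-transitions
  ((zy)*z)* — 8 ε-transitions
  ((zy)*z)*z — 8 ε-transitions
  (((zy)*z)*z)* — 12 ε-transitions
  (((y | z)*y)* | zx)(((zy)*z)*z)* — 28 ε-transitions

28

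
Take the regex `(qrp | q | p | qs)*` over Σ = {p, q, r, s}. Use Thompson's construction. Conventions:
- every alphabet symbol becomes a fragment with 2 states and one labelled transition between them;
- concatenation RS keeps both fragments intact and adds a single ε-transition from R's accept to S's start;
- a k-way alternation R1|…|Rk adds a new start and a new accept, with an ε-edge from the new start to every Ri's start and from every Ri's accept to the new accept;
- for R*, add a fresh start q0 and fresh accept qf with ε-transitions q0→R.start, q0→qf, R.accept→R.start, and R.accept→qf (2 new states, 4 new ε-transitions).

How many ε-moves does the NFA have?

Bottom-up over the parse tree:
Each of the 7 symbol leaves contributes 0 ε-transitions.
  qrp → 2 ε-transitions
  qs → 1 ε-transition
  qrp | q | p | qs → 11 ε-transitions
  (qrp | q | p | qs)* → 15 ε-transitions

15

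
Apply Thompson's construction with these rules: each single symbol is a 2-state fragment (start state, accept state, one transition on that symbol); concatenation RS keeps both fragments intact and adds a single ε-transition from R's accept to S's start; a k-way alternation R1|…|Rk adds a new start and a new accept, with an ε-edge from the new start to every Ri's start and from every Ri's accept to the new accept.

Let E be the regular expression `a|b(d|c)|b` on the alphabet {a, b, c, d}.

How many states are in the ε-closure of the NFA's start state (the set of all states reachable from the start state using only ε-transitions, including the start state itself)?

4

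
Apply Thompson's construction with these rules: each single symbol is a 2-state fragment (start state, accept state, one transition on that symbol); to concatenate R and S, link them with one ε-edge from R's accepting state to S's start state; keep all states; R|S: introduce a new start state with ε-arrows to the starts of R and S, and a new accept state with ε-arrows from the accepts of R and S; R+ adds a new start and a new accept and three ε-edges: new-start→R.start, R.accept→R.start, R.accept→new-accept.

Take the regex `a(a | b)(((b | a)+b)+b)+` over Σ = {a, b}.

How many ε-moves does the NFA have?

21

By structural recursion:
Each of the 7 symbol leaves contributes 0 ε-transitions.
  a | b = 4 ε-transitions
  b | a = 4 ε-transitions
  (b | a)+ = 7 ε-transitions
  (b | a)+b = 8 ε-transitions
  ((b | a)+b)+ = 11 ε-transitions
  ((b | a)+b)+b = 12 ε-transitions
  (((b | a)+b)+b)+ = 15 ε-transitions
  a(a | b)(((b | a)+b)+b)+ = 21 ε-transitions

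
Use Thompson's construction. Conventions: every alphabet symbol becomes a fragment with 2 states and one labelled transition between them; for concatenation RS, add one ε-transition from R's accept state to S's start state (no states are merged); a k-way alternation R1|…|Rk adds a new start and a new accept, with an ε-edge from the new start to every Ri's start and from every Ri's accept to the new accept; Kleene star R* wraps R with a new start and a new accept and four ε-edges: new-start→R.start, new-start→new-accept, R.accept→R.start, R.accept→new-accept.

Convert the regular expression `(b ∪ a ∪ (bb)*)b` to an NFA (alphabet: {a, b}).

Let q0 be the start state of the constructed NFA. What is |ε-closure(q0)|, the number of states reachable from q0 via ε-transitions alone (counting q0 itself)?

Let C(F) = |ε-closure(F.start)| within fragment F, and note whether F accepts ε. Symbol fragments have C = 1 and do not accept ε. Then:
  bb — |closure| equals the left operand's closure size = 1 (its accept is not ε-reachable, so the closure stops there)
  (bb)* — the star's fresh start ε-reaches both the body's start and the fresh accept: |closure| = 2 + 1 = 3
  b ∪ a ∪ (bb)* — |closure| = 1 (new start) + (1 + 1 + 3) + 1 (new accept, since some branch ε-reaches its own accept) = 7
  (b ∪ a ∪ (bb)*)b — the left operand accepts ε, so the closure extends into the next operand (via the concat ε-link); |closure| = 7 + 1 = 8

8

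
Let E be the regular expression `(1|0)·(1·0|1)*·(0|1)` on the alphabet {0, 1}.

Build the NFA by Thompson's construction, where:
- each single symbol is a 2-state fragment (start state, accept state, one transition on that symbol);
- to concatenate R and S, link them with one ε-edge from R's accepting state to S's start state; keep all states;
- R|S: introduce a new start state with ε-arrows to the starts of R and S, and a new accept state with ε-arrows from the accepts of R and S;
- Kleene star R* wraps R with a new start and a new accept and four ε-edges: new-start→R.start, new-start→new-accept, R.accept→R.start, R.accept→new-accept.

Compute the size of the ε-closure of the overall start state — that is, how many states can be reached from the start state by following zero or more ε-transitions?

3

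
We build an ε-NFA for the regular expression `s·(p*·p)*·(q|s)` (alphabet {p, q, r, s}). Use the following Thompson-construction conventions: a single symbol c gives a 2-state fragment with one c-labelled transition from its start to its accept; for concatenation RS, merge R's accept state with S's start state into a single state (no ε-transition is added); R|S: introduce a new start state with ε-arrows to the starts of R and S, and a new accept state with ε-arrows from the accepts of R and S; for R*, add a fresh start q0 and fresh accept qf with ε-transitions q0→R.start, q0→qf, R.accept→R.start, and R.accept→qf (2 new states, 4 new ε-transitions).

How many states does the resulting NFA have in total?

Recursing over subexpressions:
Each of the 5 symbol leaves contributes a 2-state fragment.
  p* — 4 states
  p*·p — 5 states
  (p*·p)* — 7 states
  q|s — 6 states
  s·(p*·p)*·(q|s) — 13 states

13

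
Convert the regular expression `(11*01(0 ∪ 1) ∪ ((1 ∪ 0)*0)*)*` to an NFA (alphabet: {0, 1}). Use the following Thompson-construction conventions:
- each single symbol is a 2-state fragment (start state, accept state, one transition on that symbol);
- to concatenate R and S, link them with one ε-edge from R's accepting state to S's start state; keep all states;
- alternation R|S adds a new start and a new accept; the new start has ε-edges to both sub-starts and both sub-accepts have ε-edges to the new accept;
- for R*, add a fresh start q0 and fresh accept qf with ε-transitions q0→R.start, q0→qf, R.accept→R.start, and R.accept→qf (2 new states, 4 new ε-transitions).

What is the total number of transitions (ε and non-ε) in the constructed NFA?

42

Recursing over subexpressions:
Each of the 9 symbol leaves contributes 1 transition (1 symbol, 0 ε).
  1* : 5 transitions (1 symbol, 4 ε)
  0 ∪ 1 : 6 transitions (2 symbol, 4 ε)
  11*01(0 ∪ 1) : 18 transitions (6 symbol, 12 ε)
  1 ∪ 0 : 6 transitions (2 symbol, 4 ε)
  (1 ∪ 0)* : 10 transitions (2 symbol, 8 ε)
  (1 ∪ 0)*0 : 12 transitions (3 symbol, 9 ε)
  ((1 ∪ 0)*0)* : 16 transitions (3 symbol, 13 ε)
  11*01(0 ∪ 1) ∪ ((1 ∪ 0)*0)* : 38 transitions (9 symbol, 29 ε)
  (11*01(0 ∪ 1) ∪ ((1 ∪ 0)*0)*)* : 42 transitions (9 symbol, 33 ε)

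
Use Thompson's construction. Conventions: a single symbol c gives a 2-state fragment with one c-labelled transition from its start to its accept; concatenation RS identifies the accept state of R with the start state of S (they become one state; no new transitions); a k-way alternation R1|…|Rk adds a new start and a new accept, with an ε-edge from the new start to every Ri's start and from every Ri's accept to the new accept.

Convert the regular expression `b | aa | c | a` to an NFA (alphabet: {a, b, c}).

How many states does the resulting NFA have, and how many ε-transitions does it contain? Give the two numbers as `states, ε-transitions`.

11, 8

Per subexpression:
Each of the 5 symbol leaves contributes 2 states and 0 ε-transitions.
  aa → 3 states, 0 ε-transitions
  b | aa | c | a → 11 states, 8 ε-transitions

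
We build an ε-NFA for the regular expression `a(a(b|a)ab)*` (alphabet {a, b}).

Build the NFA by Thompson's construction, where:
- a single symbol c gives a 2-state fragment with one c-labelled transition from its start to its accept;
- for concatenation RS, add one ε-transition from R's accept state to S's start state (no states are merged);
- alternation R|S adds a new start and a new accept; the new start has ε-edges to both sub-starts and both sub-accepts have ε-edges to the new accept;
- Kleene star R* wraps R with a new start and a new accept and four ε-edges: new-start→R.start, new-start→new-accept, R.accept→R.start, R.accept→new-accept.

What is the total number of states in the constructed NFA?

16

Building bottom-up:
Each of the 6 symbol leaves contributes a 2-state fragment.
  b|a → 6 states
  a(b|a)ab → 12 states
  (a(b|a)ab)* → 14 states
  a(a(b|a)ab)* → 16 states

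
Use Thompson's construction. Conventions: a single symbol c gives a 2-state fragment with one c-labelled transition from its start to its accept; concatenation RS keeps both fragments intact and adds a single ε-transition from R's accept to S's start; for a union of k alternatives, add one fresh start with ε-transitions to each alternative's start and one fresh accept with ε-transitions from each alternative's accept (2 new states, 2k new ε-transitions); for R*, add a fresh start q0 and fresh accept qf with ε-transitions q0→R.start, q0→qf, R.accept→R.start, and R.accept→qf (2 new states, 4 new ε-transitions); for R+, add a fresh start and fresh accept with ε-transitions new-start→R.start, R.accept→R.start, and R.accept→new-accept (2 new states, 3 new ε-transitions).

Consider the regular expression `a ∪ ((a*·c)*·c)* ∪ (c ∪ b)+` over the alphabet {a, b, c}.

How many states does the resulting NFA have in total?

24

Building bottom-up:
Each of the 6 symbol leaves contributes a 2-state fragment.
  a* → 4 states
  a*·c → 6 states
  (a*·c)* → 8 states
  (a*·c)*·c → 10 states
  ((a*·c)*·c)* → 12 states
  c ∪ b → 6 states
  (c ∪ b)+ → 8 states
  a ∪ ((a*·c)*·c)* ∪ (c ∪ b)+ → 24 states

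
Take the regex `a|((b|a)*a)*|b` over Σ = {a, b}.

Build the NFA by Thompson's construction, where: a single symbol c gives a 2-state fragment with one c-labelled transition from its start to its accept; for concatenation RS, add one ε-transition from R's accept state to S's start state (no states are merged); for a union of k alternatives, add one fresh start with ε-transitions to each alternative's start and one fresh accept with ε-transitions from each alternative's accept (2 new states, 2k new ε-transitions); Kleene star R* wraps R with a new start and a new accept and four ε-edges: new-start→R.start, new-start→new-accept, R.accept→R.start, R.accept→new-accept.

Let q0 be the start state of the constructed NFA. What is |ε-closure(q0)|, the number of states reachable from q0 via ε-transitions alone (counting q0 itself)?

12

Compute the ε-closure size of each fragment's start state recursively; a symbol fragment's start has no outgoing ε-edge, so its closure is just itself (size 1).
  b|a — C = 1 + 1 + 1 = 3 (the new accept is not ε-reachable since no branch accepts ε)
  (b|a)* — new start has ε-edges to the inner start and to the new accept, so C = 2 + 3 = 5
  (b|a)*a — the left operand accepts ε, so the closure extends into the next operand (via the concat ε-link); C = 5 + 1 = 6
  ((b|a)*a)* — the star's fresh start ε-reaches both the body's start and the fresh accept: C = 2 + 6 = 8
  a|((b|a)*a)*|b — new start ε-reaches every alternative's start; at least one alternative accepts ε, so the union's new accept is reached too: C = 1 + 1 + 8 + 1 + 1 = 12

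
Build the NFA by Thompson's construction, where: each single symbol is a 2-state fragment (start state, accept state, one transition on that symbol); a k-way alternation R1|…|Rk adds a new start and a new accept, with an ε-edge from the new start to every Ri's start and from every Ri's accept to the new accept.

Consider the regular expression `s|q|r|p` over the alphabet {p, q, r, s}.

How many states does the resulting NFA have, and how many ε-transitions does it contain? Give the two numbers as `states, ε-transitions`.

Per subexpression:
Each of the 4 symbol leaves contributes 2 states and 0 ε-transitions.
  s|q|r|p — 10 states, 8 ε-transitions

10, 8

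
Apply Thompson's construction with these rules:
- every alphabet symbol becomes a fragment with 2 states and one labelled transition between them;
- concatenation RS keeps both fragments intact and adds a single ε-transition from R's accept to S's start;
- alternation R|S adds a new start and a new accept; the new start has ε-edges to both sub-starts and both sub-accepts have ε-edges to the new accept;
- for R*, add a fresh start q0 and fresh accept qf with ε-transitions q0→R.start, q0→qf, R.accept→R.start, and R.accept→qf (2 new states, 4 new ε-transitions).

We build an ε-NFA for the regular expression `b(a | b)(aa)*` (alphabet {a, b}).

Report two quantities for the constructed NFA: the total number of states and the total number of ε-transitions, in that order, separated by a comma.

Building bottom-up:
Each of the 5 symbol leaves contributes 2 states and 0 ε-transitions.
  a | b = 6 states, 4 ε-transitions
  aa = 4 states, 1 ε-transition
  (aa)* = 6 states, 5 ε-transitions
  b(a | b)(aa)* = 14 states, 11 ε-transitions

14, 11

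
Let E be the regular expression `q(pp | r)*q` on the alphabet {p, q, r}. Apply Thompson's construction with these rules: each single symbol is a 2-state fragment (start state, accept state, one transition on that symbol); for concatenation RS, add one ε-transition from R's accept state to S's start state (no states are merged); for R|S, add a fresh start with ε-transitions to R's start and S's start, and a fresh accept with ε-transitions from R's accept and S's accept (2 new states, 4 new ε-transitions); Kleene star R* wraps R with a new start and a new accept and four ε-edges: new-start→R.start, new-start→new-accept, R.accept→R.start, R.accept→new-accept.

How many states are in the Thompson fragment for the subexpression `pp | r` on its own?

Fragment for `pp | r`:
Each of the 3 symbol leaves contributes a 2-state fragment.
  pp : 4 states
  pp | r : 8 states

8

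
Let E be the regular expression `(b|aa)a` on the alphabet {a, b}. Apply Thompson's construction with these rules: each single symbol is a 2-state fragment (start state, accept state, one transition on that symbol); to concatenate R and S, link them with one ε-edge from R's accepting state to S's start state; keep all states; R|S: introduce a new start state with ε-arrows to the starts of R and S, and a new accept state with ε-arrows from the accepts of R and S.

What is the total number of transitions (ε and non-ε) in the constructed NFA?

By structural recursion:
Each of the 4 symbol leaves contributes 1 transition (1 symbol, 0 ε).
  aa = 3 transitions (2 symbol, 1 ε)
  b|aa = 8 transitions (3 symbol, 5 ε)
  (b|aa)a = 10 transitions (4 symbol, 6 ε)

10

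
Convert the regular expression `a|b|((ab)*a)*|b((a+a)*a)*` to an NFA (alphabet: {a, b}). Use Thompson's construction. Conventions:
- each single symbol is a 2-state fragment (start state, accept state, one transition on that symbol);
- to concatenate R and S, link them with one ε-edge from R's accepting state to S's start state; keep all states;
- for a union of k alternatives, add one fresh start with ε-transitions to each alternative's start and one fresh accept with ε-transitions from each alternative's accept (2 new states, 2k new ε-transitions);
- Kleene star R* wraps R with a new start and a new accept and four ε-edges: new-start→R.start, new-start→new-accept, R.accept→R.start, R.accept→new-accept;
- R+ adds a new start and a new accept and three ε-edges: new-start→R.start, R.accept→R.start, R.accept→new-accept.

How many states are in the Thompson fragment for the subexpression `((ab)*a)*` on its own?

Fragment for `((ab)*a)*`:
Each of the 3 symbol leaves contributes a 2-state fragment.
  ab : 4 states
  (ab)* : 6 states
  (ab)*a : 8 states
  ((ab)*a)* : 10 states

10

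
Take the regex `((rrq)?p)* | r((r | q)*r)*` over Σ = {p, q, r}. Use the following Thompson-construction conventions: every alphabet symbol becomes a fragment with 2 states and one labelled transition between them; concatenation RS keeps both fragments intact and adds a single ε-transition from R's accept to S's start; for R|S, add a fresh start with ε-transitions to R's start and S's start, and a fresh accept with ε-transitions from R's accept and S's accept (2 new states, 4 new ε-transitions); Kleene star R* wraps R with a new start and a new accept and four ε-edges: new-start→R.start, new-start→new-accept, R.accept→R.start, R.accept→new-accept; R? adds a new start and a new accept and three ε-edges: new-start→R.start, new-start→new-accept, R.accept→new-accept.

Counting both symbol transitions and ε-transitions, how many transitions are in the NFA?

36

Per subexpression:
Each of the 8 symbol leaves contributes 1 transition (1 symbol, 0 ε).
  rrq : 5 transitions (3 symbol, 2 ε)
  (rrq)? : 8 transitions (3 symbol, 5 ε)
  (rrq)?p : 10 transitions (4 symbol, 6 ε)
  ((rrq)?p)* : 14 transitions (4 symbol, 10 ε)
  r | q : 6 transitions (2 symbol, 4 ε)
  (r | q)* : 10 transitions (2 symbol, 8 ε)
  (r | q)*r : 12 transitions (3 symbol, 9 ε)
  ((r | q)*r)* : 16 transitions (3 symbol, 13 ε)
  r((r | q)*r)* : 18 transitions (4 symbol, 14 ε)
  ((rrq)?p)* | r((r | q)*r)* : 36 transitions (8 symbol, 28 ε)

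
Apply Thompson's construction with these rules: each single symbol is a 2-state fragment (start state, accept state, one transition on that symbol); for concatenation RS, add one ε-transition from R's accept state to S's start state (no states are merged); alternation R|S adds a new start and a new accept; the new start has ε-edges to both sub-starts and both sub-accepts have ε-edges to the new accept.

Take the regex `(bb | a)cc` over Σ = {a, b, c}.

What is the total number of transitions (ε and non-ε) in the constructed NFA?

Per subexpression:
Each of the 5 symbol leaves contributes 1 transition (1 symbol, 0 ε).
  bb — 3 transitions (2 symbol, 1 ε)
  bb | a — 8 transitions (3 symbol, 5 ε)
  (bb | a)cc — 12 transitions (5 symbol, 7 ε)

12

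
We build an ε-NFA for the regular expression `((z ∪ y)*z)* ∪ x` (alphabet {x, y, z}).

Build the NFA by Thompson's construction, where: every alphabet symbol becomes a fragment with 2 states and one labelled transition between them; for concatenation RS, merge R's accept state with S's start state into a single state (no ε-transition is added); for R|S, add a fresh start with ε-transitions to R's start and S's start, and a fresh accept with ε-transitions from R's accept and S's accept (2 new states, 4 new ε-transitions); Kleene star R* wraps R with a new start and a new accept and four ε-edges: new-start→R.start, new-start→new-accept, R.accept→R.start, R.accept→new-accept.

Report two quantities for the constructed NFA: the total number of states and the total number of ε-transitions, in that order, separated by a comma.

Per subexpression:
Each of the 4 symbol leaves contributes 2 states and 0 ε-transitions.
  z ∪ y : 6 states, 4 ε-transitions
  (z ∪ y)* : 8 states, 8 ε-transitions
  (z ∪ y)*z : 9 states, 8 ε-transitions
  ((z ∪ y)*z)* : 11 states, 12 ε-transitions
  ((z ∪ y)*z)* ∪ x : 15 states, 16 ε-transitions

15, 16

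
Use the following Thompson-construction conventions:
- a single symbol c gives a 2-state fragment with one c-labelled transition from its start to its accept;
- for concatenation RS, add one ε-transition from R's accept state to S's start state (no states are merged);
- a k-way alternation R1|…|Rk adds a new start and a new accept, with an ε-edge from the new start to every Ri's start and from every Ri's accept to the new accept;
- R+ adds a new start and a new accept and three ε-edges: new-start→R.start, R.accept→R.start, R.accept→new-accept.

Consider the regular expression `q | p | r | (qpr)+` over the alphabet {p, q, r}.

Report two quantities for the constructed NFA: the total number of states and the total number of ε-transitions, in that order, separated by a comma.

By structural recursion:
Each of the 6 symbol leaves contributes 2 states and 0 ε-transitions.
  qpr : 6 states, 2 ε-transitions
  (qpr)+ : 8 states, 5 ε-transitions
  q | p | r | (qpr)+ : 16 states, 13 ε-transitions

16, 13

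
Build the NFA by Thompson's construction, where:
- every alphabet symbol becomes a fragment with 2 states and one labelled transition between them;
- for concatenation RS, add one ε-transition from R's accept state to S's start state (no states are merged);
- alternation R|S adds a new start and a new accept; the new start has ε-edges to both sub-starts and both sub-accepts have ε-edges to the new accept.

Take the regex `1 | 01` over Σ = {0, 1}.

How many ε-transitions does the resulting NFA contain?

5

Bottom-up over the parse tree:
Each of the 3 symbol leaves contributes 0 ε-transitions.
  01 : 1 ε-transition
  1 | 01 : 5 ε-transitions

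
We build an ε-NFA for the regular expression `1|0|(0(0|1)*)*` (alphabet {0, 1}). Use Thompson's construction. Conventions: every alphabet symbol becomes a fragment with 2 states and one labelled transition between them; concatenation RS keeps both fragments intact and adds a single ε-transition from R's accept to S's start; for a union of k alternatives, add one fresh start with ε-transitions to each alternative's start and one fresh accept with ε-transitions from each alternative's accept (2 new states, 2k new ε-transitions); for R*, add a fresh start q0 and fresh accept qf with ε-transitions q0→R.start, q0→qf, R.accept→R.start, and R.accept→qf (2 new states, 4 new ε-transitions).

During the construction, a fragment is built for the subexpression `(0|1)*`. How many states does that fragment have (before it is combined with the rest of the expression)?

Fragment for `(0|1)*`:
Each of the 2 symbol leaves contributes a 2-state fragment.
  0|1 : 6 states
  (0|1)* : 8 states

8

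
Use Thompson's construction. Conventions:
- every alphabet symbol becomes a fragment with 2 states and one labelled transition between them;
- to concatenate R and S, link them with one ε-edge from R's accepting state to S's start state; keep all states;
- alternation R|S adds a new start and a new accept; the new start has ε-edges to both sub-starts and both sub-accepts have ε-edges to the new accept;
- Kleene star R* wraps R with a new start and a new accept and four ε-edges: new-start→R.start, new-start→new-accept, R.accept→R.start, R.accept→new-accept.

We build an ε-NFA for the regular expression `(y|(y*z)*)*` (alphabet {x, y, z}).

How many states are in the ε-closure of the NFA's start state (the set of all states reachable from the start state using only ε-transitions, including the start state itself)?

Work bottom-up. For each fragment F, track |ε-closure(F.start)| and whether F's accept lies in that closure (i.e. whether F accepts ε). A single-symbol fragment has closure size 1 and does not accept ε.
  y* : the star's fresh start ε-reaches both the body's start and the fresh accept: |ε-closure| = 2 + 1 = 3
  y*z : |ε-closure| = 3 + 1 = 4 (closure spills across the concat boundary because the left factor accepts ε)
  (y*z)* : new start has ε-edges to the inner start and to the new accept, so |ε-closure| = 2 + 4 = 6
  y|(y*z)* : new start ε-reaches every alternative's start; at least one alternative accepts ε, so the union's new accept is reached too: |ε-closure| = 1 + 1 + 6 + 1 = 9
  (y|(y*z)*)* : |ε-closure| = 1 (new start) + 9 (body) + 1 (new accept) = 11

11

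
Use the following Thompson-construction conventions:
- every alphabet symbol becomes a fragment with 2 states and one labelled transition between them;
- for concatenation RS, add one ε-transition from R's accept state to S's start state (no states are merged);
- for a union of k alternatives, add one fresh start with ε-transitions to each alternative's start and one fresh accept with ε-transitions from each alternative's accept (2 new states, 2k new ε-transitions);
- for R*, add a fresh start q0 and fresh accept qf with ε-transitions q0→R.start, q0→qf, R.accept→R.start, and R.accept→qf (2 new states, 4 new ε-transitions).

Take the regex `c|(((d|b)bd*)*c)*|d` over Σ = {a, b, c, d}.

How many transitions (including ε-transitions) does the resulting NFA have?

32

By structural recursion:
Each of the 7 symbol leaves contributes 1 transition (1 symbol, 0 ε).
  d|b : 6 transitions (2 symbol, 4 ε)
  d* : 5 transitions (1 symbol, 4 ε)
  (d|b)bd* : 14 transitions (4 symbol, 10 ε)
  ((d|b)bd*)* : 18 transitions (4 symbol, 14 ε)
  ((d|b)bd*)*c : 20 transitions (5 symbol, 15 ε)
  (((d|b)bd*)*c)* : 24 transitions (5 symbol, 19 ε)
  c|(((d|b)bd*)*c)*|d : 32 transitions (7 symbol, 25 ε)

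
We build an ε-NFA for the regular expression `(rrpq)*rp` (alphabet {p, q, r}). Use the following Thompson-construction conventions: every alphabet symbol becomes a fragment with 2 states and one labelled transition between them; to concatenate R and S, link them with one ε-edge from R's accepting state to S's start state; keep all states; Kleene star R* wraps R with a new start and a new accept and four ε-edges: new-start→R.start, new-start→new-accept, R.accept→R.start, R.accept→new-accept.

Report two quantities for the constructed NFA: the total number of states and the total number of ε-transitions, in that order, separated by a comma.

Building bottom-up:
Each of the 6 symbol leaves contributes 2 states and 0 ε-transitions.
  rrpq → 8 states, 3 ε-transitions
  (rrpq)* → 10 states, 7 ε-transitions
  (rrpq)*rp → 14 states, 9 ε-transitions

14, 9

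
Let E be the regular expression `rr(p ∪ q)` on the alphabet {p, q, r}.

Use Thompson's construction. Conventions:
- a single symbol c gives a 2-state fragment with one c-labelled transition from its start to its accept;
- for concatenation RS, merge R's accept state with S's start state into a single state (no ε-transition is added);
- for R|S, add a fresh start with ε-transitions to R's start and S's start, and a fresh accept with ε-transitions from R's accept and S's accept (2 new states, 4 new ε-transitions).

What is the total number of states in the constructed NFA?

8

By structural recursion:
Each of the 4 symbol leaves contributes a 2-state fragment.
  p ∪ q — 6 states
  rr(p ∪ q) — 8 states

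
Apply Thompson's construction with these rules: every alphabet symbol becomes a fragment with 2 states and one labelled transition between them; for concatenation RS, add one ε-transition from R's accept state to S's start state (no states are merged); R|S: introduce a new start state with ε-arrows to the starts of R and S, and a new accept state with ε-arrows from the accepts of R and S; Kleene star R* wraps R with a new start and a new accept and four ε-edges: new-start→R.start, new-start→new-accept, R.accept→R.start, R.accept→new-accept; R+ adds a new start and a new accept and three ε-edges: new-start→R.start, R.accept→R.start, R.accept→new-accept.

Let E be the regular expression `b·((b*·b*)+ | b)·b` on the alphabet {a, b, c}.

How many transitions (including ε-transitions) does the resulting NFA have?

Building bottom-up:
Each of the 5 symbol leaves contributes 1 transition (1 symbol, 0 ε).
  b* — 5 transitions (1 symbol, 4 ε)
  b* — 5 transitions (1 symbol, 4 ε)
  b*·b* — 11 transitions (2 symbol, 9 ε)
  (b*·b*)+ — 14 transitions (2 symbol, 12 ε)
  (b*·b*)+ | b — 19 transitions (3 symbol, 16 ε)
  b·((b*·b*)+ | b)·b — 23 transitions (5 symbol, 18 ε)

23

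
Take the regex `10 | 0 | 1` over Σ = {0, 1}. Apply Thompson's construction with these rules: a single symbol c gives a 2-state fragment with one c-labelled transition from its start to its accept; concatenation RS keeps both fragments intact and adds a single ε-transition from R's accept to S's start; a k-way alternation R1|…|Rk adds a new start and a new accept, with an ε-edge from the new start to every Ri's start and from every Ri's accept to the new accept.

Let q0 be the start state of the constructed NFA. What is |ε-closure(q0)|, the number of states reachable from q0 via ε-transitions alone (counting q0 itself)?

Compute the ε-closure size of each fragment's start state recursively; a symbol fragment's start has no outgoing ε-edge, so its closure is just itself (size 1).
  10 — same as the first factor's closure: |closure| = 1
  10 | 0 | 1 — |closure| = 1 + 1 + 1 + 1 = 4 (the new accept is not ε-reachable since no branch accepts ε)

4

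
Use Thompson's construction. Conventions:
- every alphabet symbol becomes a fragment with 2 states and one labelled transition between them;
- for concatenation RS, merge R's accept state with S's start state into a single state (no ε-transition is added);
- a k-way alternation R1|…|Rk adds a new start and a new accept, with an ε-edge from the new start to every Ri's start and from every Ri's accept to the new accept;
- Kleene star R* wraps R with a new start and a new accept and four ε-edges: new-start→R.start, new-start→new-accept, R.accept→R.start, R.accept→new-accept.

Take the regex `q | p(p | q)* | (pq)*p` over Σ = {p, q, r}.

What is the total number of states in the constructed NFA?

Per subexpression:
Each of the 7 symbol leaves contributes a 2-state fragment.
  p | q → 6 states
  (p | q)* → 8 states
  p(p | q)* → 9 states
  pq → 3 states
  (pq)* → 5 states
  (pq)*p → 6 states
  q | p(p | q)* | (pq)*p → 19 states

19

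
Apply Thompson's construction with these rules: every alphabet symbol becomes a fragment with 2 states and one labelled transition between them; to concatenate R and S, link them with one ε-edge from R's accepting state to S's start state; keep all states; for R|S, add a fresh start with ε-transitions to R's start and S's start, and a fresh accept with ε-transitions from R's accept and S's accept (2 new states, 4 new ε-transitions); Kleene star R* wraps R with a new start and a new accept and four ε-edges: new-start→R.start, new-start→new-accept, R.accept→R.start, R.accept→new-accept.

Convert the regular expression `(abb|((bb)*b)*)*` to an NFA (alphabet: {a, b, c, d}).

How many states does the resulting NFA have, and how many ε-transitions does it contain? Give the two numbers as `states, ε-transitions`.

20, 20

Bottom-up over the parse tree:
Each of the 6 symbol leaves contributes 2 states and 0 ε-transitions.
  abb — 6 states, 2 ε-transitions
  bb — 4 states, 1 ε-transition
  (bb)* — 6 states, 5 ε-transitions
  (bb)*b — 8 states, 6 ε-transitions
  ((bb)*b)* — 10 states, 10 ε-transitions
  abb|((bb)*b)* — 18 states, 16 ε-transitions
  (abb|((bb)*b)*)* — 20 states, 20 ε-transitions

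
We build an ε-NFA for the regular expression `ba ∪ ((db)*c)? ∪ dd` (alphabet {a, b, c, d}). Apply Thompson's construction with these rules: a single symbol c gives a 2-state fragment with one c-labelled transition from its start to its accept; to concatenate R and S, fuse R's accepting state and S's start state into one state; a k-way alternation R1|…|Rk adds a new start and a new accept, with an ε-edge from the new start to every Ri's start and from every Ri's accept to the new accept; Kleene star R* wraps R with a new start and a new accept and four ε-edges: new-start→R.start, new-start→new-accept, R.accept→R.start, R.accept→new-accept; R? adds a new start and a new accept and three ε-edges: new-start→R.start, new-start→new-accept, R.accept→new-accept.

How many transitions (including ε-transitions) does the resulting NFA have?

20

Recursing over subexpressions:
Each of the 7 symbol leaves contributes 1 transition (1 symbol, 0 ε).
  ba → 2 transitions (2 symbol, 0 ε)
  db → 2 transitions (2 symbol, 0 ε)
  (db)* → 6 transitions (2 symbol, 4 ε)
  (db)*c → 7 transitions (3 symbol, 4 ε)
  ((db)*c)? → 10 transitions (3 symbol, 7 ε)
  dd → 2 transitions (2 symbol, 0 ε)
  ba ∪ ((db)*c)? ∪ dd → 20 transitions (7 symbol, 13 ε)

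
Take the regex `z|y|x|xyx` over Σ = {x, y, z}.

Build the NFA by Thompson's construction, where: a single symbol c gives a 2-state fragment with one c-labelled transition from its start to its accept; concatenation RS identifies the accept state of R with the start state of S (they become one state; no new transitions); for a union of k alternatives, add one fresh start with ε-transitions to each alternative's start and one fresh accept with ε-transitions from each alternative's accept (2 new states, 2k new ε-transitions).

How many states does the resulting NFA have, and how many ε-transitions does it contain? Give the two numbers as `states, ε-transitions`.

12, 8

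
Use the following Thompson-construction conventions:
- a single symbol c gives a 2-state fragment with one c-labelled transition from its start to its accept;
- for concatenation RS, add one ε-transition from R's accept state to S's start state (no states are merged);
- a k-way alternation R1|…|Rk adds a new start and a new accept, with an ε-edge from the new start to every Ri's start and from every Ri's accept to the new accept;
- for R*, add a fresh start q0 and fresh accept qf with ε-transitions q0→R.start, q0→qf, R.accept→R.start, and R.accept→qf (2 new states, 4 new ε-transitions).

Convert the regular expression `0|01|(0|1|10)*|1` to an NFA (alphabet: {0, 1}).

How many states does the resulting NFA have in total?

22

Recursing over subexpressions:
Each of the 8 symbol leaves contributes a 2-state fragment.
  01 = 4 states
  10 = 4 states
  0|1|10 = 10 states
  (0|1|10)* = 12 states
  0|01|(0|1|10)*|1 = 22 states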